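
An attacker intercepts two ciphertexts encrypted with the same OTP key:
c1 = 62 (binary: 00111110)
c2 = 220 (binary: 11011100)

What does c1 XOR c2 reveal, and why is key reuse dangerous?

Step 1: c1 XOR c2 = (m1 XOR k) XOR (m2 XOR k).
Step 2: By XOR associativity/commutativity: = m1 XOR m2 XOR k XOR k = m1 XOR m2.
Step 3: 00111110 XOR 11011100 = 11100010 = 226.
Step 4: The key cancels out! An attacker learns m1 XOR m2 = 226, revealing the relationship between plaintexts.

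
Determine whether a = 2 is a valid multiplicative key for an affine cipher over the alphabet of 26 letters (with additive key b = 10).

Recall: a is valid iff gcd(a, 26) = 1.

Step 1: Compute gcd(2, 26).
Step 2: gcd(2, 26) = 2.
Since gcd = 2 != 1, 2 shares a common factor with 26, so it cannot be used.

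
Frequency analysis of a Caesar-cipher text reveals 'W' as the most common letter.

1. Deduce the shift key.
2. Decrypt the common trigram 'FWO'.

Step 1: In English, 'E' is the most frequent letter (12.7%).
Step 2: The most frequent ciphertext letter is 'W' (position 22).
Step 3: Shift = (22 - 4) mod 26 = 18.
Step 4: Decrypt 'FWO' by shifting back 18:
  F -> N
  W -> E
  O -> W
Step 5: 'FWO' decrypts to 'NEW'.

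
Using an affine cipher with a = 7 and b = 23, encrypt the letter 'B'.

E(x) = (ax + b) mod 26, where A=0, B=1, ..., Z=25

Step 1: Convert 'B' to number: x = 1.
Step 2: E(1) = (7 * 1 + 23) mod 26 = 30 mod 26 = 4.
Step 3: Convert 4 back to letter: E.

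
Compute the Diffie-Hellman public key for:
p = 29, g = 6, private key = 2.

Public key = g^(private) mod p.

Step 1: A = g^a mod p = 6^2 mod 29.
  6^1 mod 29 = 6
  6^2 mod 29 = (6 * 6) mod 29 = 7
Result: A = 7.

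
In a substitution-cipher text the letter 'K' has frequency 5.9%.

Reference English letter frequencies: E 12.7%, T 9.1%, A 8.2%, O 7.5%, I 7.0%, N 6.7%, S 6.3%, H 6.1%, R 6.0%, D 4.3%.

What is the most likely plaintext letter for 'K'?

Step 1: The observed frequency is 5.9%.
Step 2: Compare with English frequencies:
  E: 12.7% (difference: 6.8%)
  T: 9.1% (difference: 3.2%)
  A: 8.2% (difference: 2.3%)
  O: 7.5% (difference: 1.6%)
  I: 7.0% (difference: 1.1%)
  N: 6.7% (difference: 0.8%)
  S: 6.3% (difference: 0.4%)
  H: 6.1% (difference: 0.2%)
  R: 6.0% (difference: 0.1%) <-- closest
  D: 4.3% (difference: 1.6%)
Step 3: 'K' most likely represents 'R' (frequency 6.0%).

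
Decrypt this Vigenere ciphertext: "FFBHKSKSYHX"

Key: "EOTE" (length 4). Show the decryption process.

Step 1: Key 'EOTE' has length 4. Extended key: EOTEEOTEEOT
Step 2: Decrypt each position:
  F(5) - E(4) = 1 = B
  F(5) - O(14) = 17 = R
  B(1) - T(19) = 8 = I
  H(7) - E(4) = 3 = D
  K(10) - E(4) = 6 = G
  S(18) - O(14) = 4 = E
  K(10) - T(19) = 17 = R
  S(18) - E(4) = 14 = O
  Y(24) - E(4) = 20 = U
  H(7) - O(14) = 19 = T
  X(23) - T(19) = 4 = E
Plaintext: BRIDGEROUTE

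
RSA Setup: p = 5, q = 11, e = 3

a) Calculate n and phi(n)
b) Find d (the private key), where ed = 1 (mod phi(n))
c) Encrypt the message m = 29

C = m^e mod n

Step 1: n = 5 * 11 = 55.
Step 2: phi(n) = (5-1)(11-1) = 4 * 10 = 40.
Step 3: Find d = 3^(-1) mod 40 = 27.
  Verify: 3 * 27 = 81 = 1 (mod 40).
Step 4: C = 29^3 mod 55 = 24.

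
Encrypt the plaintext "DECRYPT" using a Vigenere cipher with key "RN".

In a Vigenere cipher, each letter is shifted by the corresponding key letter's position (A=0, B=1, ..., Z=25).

Step 1: Repeat key to match plaintext length:
  Plaintext: DECRYPT
  Key:       RNRNRNR
Step 2: Encrypt each letter:
  D(3) + R(17) = (3+17) mod 26 = 20 = U
  E(4) + N(13) = (4+13) mod 26 = 17 = R
  C(2) + R(17) = (2+17) mod 26 = 19 = T
  R(17) + N(13) = (17+13) mod 26 = 4 = E
  Y(24) + R(17) = (24+17) mod 26 = 15 = P
  P(15) + N(13) = (15+13) mod 26 = 2 = C
  T(19) + R(17) = (19+17) mod 26 = 10 = K
Ciphertext: URTEPCK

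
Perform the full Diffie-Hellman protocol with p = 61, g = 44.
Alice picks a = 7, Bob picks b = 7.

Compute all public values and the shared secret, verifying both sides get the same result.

Step 1: A = g^a mod p = 44^7 mod 61 = 31.
Step 2: B = g^b mod p = 44^7 mod 61 = 31.
Step 3: Alice computes s = B^a mod p = 31^7 mod 61 = 51.
Step 4: Bob computes s = A^b mod p = 31^7 mod 61 = 51.
Both sides agree: shared secret = 51.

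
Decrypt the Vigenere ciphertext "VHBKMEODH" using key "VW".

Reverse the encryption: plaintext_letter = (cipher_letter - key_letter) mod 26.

Step 1: Extend key: VWVWVWVWV
Step 2: Decrypt each letter (c - k) mod 26:
  V(21) - V(21) = (21-21) mod 26 = 0 = A
  H(7) - W(22) = (7-22) mod 26 = 11 = L
  B(1) - V(21) = (1-21) mod 26 = 6 = G
  K(10) - W(22) = (10-22) mod 26 = 14 = O
  M(12) - V(21) = (12-21) mod 26 = 17 = R
  E(4) - W(22) = (4-22) mod 26 = 8 = I
  O(14) - V(21) = (14-21) mod 26 = 19 = T
  D(3) - W(22) = (3-22) mod 26 = 7 = H
  H(7) - V(21) = (7-21) mod 26 = 12 = M
Plaintext: ALGORITHM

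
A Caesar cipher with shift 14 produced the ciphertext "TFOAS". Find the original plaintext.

Step 1: Reverse the shift by subtracting 14 from each letter position.
  T (position 19) -> position (19-14) mod 26 = 5 -> F
  F (position 5) -> position (5-14) mod 26 = 17 -> R
  O (position 14) -> position (14-14) mod 26 = 0 -> A
  A (position 0) -> position (0-14) mod 26 = 12 -> M
  S (position 18) -> position (18-14) mod 26 = 4 -> E
Decrypted message: FRAME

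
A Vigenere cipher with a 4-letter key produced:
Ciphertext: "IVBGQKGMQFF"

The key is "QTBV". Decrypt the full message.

Step 1: Key 'QTBV' has length 4. Extended key: QTBVQTBVQTB
Step 2: Decrypt each position:
  I(8) - Q(16) = 18 = S
  V(21) - T(19) = 2 = C
  B(1) - B(1) = 0 = A
  G(6) - V(21) = 11 = L
  Q(16) - Q(16) = 0 = A
  K(10) - T(19) = 17 = R
  G(6) - B(1) = 5 = F
  M(12) - V(21) = 17 = R
  Q(16) - Q(16) = 0 = A
  F(5) - T(19) = 12 = M
  F(5) - B(1) = 4 = E
Plaintext: SCALARFRAME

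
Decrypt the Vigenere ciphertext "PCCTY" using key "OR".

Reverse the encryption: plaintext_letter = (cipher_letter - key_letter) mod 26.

Step 1: Extend key: ORORO
Step 2: Decrypt each letter (c - k) mod 26:
  P(15) - O(14) = (15-14) mod 26 = 1 = B
  C(2) - R(17) = (2-17) mod 26 = 11 = L
  C(2) - O(14) = (2-14) mod 26 = 14 = O
  T(19) - R(17) = (19-17) mod 26 = 2 = C
  Y(24) - O(14) = (24-14) mod 26 = 10 = K
Plaintext: BLOCK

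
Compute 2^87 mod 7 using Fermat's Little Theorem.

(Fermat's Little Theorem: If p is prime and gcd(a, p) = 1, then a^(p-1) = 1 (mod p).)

Step 1: Since 7 is prime, by Fermat's Little Theorem: 2^6 = 1 (mod 7).
Step 2: Reduce exponent: 87 mod 6 = 3.
Step 3: So 2^87 = 2^3 (mod 7).
Step 4: 2^3 mod 7 = 1.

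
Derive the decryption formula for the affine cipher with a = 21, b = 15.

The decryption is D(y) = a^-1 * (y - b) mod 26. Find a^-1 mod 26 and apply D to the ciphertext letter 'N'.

Step 1: Find a^-1, the modular inverse of 21 mod 26.
Step 2: We need 21 * a^-1 = 1 (mod 26).
Step 3: 21 * 5 = 105 = 4 * 26 + 1, so a^-1 = 5.
Step 4: D(y) = 5(y - 15) mod 26.
Step 5: Apply to 'N' (y = 13): D(13) = 5 * (13 - 15) mod 26 = 5 * -2 mod 26 = 16 -> 'Q'.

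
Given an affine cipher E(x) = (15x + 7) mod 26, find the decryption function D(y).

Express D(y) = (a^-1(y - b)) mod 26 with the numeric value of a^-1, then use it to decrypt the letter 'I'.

Step 1: Find a^-1, the modular inverse of 15 mod 26.
Step 2: We need 15 * a^-1 = 1 (mod 26).
Step 3: 15 * 7 = 105 = 4 * 26 + 1, so a^-1 = 7.
Step 4: D(y) = 7(y - 7) mod 26.
Step 5: Apply to 'I' (y = 8): D(8) = 7 * (8 - 7) mod 26 = 7 * 1 mod 26 = 7 -> 'H'.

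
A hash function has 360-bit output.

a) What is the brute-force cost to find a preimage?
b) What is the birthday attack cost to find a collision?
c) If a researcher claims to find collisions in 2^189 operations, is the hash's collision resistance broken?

Step 1: Preimage resistance requires brute-force of 2^360 operations.
Step 2: Collision resistance (birthday bound) = 2^(360/2) = 2^180.
Step 3: The claimed attack costs 2^189 operations.
Step 4: Since 2^189 >= 2^180, the claimed attack is no faster than the generic birthday attack, so this does not break collision resistance.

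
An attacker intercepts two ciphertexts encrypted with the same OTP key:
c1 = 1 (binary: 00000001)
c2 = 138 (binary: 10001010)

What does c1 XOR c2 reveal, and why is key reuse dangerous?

Step 1: c1 XOR c2 = (m1 XOR k) XOR (m2 XOR k).
Step 2: By XOR associativity/commutativity: = m1 XOR m2 XOR k XOR k = m1 XOR m2.
Step 3: 00000001 XOR 10001010 = 10001011 = 139.
Step 4: The key cancels out! An attacker learns m1 XOR m2 = 139, revealing the relationship between plaintexts.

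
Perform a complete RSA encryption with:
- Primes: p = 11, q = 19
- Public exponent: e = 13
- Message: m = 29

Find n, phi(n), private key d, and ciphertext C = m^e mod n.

Step 1: n = 11 * 19 = 209.
Step 2: phi(n) = (11-1)(19-1) = 10 * 18 = 180.
Step 3: Find d = 13^(-1) mod 180 = 97.
  Verify: 13 * 97 = 1261 = 1 (mod 180).
Step 4: C = 29^13 mod 209 = 13.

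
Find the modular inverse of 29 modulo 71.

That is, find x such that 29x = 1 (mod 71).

Step 1: We need x such that 29 * x = 1 (mod 71).
Step 2: Using the extended Euclidean algorithm or trial:
  29 * 49 = 1421 = 20 * 71 + 1.
Step 3: Since 1421 mod 71 = 1, the inverse is x = 49.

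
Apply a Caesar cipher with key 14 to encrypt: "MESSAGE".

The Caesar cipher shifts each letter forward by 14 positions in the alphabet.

Step 1: For each letter, shift forward by 14 positions (mod 26).
  M (position 12) -> position (12+14) mod 26 = 0 -> A
  E (position 4) -> position (4+14) mod 26 = 18 -> S
  S (position 18) -> position (18+14) mod 26 = 6 -> G
  S (position 18) -> position (18+14) mod 26 = 6 -> G
  A (position 0) -> position (0+14) mod 26 = 14 -> O
  G (position 6) -> position (6+14) mod 26 = 20 -> U
  E (position 4) -> position (4+14) mod 26 = 18 -> S
Result: ASGGOUS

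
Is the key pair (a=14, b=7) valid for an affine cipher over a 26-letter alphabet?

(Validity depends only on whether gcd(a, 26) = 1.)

Step 1: Compute gcd(14, 26).
Step 2: gcd(14, 26) = 2.
Since gcd = 2 != 1, 14 shares a common factor with 26, so it cannot be used.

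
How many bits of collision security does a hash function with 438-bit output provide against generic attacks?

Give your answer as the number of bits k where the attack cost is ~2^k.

Step 1: The hash has a 438-bit output.
Step 2: Collision resistance means it should be infeasible to find any x != y with h(x) = h(y).
By the birthday bound, a generic collision search succeeds after about sqrt(2^438) = 2^(438/2) = 2^219 evaluations.
Step 3: Security level = 219 bits.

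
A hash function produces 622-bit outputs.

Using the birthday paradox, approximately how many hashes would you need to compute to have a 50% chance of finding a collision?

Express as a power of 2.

Step 1: The birthday paradox gives collision probability ~50% after sqrt(2^n) = 2^(n/2) hashes.
Step 2: For 622-bit output: 2^(622/2) = 2^311.
Step 3: Approximately 2^311 hash computations needed.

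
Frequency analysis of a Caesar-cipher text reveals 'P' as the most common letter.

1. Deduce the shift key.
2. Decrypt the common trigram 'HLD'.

Step 1: In English, 'E' is the most frequent letter (12.7%).
Step 2: The most frequent ciphertext letter is 'P' (position 15).
Step 3: Shift = (15 - 4) mod 26 = 11.
Step 4: Decrypt 'HLD' by shifting back 11:
  H -> W
  L -> A
  D -> S
Step 5: 'HLD' decrypts to 'WAS'.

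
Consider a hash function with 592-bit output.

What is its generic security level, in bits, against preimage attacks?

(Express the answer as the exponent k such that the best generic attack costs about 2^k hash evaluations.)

Step 1: The hash has a 592-bit output.
Step 2: Preimage resistance means: given a digest h(x), it should be infeasible to find any input that hashes to it.
With a 592-bit output there are 2^592 possible digests, so a generic brute-force preimage search costs about 2^592 evaluations.
Step 3: Security level = 592 bits.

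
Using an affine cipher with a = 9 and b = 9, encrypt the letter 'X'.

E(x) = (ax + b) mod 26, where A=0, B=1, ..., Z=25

Step 1: Convert 'X' to number: x = 23.
Step 2: E(23) = (9 * 23 + 9) mod 26 = 216 mod 26 = 8.
Step 3: Convert 8 back to letter: I.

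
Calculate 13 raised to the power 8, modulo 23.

Step 1: Compute 13^8 mod 23 step by step, reducing modulo 23 at each step.
  13^1 mod 23 = 13
  13^2 mod 23 = (13 * 13) mod 23 = 8
  13^3 mod 23 = (8 * 13) mod 23 = 12
  13^4 mod 23 = (12 * 13) mod 23 = 18
  13^5 mod 23 = (18 * 13) mod 23 = 4
  13^6 mod 23 = (4 * 13) mod 23 = 6
  13^7 mod 23 = (6 * 13) mod 23 = 9
  13^8 mod 23 = (9 * 13) mod 23 = 2
Step 2: Result = 2.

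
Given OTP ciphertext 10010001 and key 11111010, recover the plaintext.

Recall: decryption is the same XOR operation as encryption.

Step 1: XOR ciphertext with key:
  Ciphertext: 10010001
  Key:        11111010
  XOR:        01101011
Step 2: Plaintext = 01101011 = 107 in decimal.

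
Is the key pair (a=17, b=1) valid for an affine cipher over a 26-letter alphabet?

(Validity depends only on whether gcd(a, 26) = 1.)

Step 1: Compute gcd(17, 26).
Step 2: gcd(17, 26) = 1.
Since gcd = 1, 17 is coprime with 26, so it is a valid key.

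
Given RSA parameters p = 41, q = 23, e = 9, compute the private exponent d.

Step 1: n = 41 * 23 = 943.
Step 2: phi(n) = 40 * 22 = 880.
Step 3: Find d such that 9 * d = 1 (mod 880).
Step 4: d = 9^(-1) mod 880 = 489.
Verification: 9 * 489 = 4401 = 5 * 880 + 1.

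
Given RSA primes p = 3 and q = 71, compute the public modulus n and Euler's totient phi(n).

Step 1: n = p * q = 3 * 71 = 213.
Step 2: phi(n) = (p-1)(q-1) = 2 * 70 = 140.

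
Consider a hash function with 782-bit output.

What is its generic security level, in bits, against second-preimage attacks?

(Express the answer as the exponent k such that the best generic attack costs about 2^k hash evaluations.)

Step 1: The hash has a 782-bit output.
Step 2: Second-preimage resistance means: given a specific input x, it should be infeasible to find a different y with h(y) = h(x).
With a 782-bit output, a generic search for a second preimage costs about 2^782 evaluations (each trial matches the fixed target with probability 2^-782).
Step 3: Security level = 782 bits.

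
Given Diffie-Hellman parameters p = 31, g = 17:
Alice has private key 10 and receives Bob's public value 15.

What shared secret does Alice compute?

Step 1: s = B^a mod p = 15^10 mod 31.
  15^1 mod 31 = 15
  15^2 mod 31 = (15 * 15) mod 31 = 8
  15^3 mod 31 = (8 * 15) mod 31 = 27
  15^4 mod 31 = (27 * 15) mod 31 = 2
  15^5 mod 31 = (2 * 15) mod 31 = 30
  15^6 mod 31 = (30 * 15) mod 31 = 16
  15^7 mod 31 = (16 * 15) mod 31 = 23
  15^8 mod 31 = (23 * 15) mod 31 = 4
  15^9 mod 31 = (4 * 15) mod 31 = 29
  15^10 mod 31 = (29 * 15) mod 31 = 1
Result: shared secret = 1.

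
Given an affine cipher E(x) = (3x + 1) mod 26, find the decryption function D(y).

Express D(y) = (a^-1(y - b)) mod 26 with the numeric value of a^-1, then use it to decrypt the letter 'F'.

Step 1: Find a^-1, the modular inverse of 3 mod 26.
Step 2: We need 3 * a^-1 = 1 (mod 26).
Step 3: 3 * 9 = 27 = 1 * 26 + 1, so a^-1 = 9.
Step 4: D(y) = 9(y - 1) mod 26.
Step 5: Apply to 'F' (y = 5): D(5) = 9 * (5 - 1) mod 26 = 9 * 4 mod 26 = 10 -> 'K'.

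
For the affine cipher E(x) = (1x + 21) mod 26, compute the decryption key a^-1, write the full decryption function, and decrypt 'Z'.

Step 1: Find a^-1, the modular inverse of 1 mod 26.
Step 2: We need 1 * a^-1 = 1 (mod 26).
Step 3: 1 * 1 = 1 = 0 * 26 + 1, so a^-1 = 1.
Step 4: D(y) = 1(y - 21) mod 26.
Step 5: Apply to 'Z' (y = 25): D(25) = 1 * (25 - 21) mod 26 = 1 * 4 mod 26 = 4 -> 'E'.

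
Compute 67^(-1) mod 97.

Step 1: We need x such that 67 * x = 1 (mod 97).
Step 2: Using the extended Euclidean algorithm or trial:
  67 * 42 = 2814 = 29 * 97 + 1.
Step 3: Since 2814 mod 97 = 1, the inverse is x = 42.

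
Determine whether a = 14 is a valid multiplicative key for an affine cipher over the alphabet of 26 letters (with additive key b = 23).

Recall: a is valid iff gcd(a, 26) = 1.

Step 1: Compute gcd(14, 26).
Step 2: gcd(14, 26) = 2.
Since gcd = 2 != 1, 14 shares a common factor with 26, so it cannot be used.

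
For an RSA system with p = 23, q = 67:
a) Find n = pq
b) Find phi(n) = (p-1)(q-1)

Step 1: n = p * q = 23 * 67 = 1541.
Step 2: phi(n) = (p-1)(q-1) = 22 * 66 = 1452.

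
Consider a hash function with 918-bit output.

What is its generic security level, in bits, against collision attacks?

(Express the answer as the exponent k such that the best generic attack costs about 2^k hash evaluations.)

Step 1: The hash has a 918-bit output.
Step 2: Collision resistance means it should be infeasible to find any x != y with h(x) = h(y).
By the birthday bound, a generic collision search succeeds after about sqrt(2^918) = 2^(918/2) = 2^459 evaluations.
Step 3: Security level = 459 bits.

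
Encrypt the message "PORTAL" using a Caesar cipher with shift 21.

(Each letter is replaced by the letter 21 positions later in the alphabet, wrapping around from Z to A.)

Step 1: For each letter, shift forward by 21 positions (mod 26).
  P (position 15) -> position (15+21) mod 26 = 10 -> K
  O (position 14) -> position (14+21) mod 26 = 9 -> J
  R (position 17) -> position (17+21) mod 26 = 12 -> M
  T (position 19) -> position (19+21) mod 26 = 14 -> O
  A (position 0) -> position (0+21) mod 26 = 21 -> V
  L (position 11) -> position (11+21) mod 26 = 6 -> G
Result: KJMOVG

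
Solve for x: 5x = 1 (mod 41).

Step 1: We need x such that 5 * x = 1 (mod 41).
Step 2: Using the extended Euclidean algorithm or trial:
  5 * 33 = 165 = 4 * 41 + 1.
Step 3: Since 165 mod 41 = 1, the inverse is x = 33.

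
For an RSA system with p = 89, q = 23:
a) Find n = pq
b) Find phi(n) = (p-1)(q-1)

Step 1: n = p * q = 89 * 23 = 2047.
Step 2: phi(n) = (p-1)(q-1) = 88 * 22 = 1936.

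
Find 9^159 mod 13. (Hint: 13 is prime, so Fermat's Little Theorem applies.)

Step 1: Since 13 is prime, by Fermat's Little Theorem: 9^12 = 1 (mod 13).
Step 2: Reduce exponent: 159 mod 12 = 3.
Step 3: So 9^159 = 9^3 (mod 13).
Step 4: 9^3 mod 13 = 1.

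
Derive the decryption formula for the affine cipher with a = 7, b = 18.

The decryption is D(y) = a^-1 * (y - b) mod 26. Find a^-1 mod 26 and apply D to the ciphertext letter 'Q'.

Step 1: Find a^-1, the modular inverse of 7 mod 26.
Step 2: We need 7 * a^-1 = 1 (mod 26).
Step 3: 7 * 15 = 105 = 4 * 26 + 1, so a^-1 = 15.
Step 4: D(y) = 15(y - 18) mod 26.
Step 5: Apply to 'Q' (y = 16): D(16) = 15 * (16 - 18) mod 26 = 15 * -2 mod 26 = 22 -> 'W'.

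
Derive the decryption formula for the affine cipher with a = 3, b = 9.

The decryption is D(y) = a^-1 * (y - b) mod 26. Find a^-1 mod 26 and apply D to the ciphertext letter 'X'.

Step 1: Find a^-1, the modular inverse of 3 mod 26.
Step 2: We need 3 * a^-1 = 1 (mod 26).
Step 3: 3 * 9 = 27 = 1 * 26 + 1, so a^-1 = 9.
Step 4: D(y) = 9(y - 9) mod 26.
Step 5: Apply to 'X' (y = 23): D(23) = 9 * (23 - 9) mod 26 = 9 * 14 mod 26 = 22 -> 'W'.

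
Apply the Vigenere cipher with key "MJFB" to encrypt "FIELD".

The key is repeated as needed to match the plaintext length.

Step 1: Repeat key to match plaintext length:
  Plaintext: FIELD
  Key:       MJFBM
Step 2: Encrypt each letter:
  F(5) + M(12) = (5+12) mod 26 = 17 = R
  I(8) + J(9) = (8+9) mod 26 = 17 = R
  E(4) + F(5) = (4+5) mod 26 = 9 = J
  L(11) + B(1) = (11+1) mod 26 = 12 = M
  D(3) + M(12) = (3+12) mod 26 = 15 = P
Ciphertext: RRJMP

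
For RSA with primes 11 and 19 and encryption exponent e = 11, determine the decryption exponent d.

Step 1: n = 11 * 19 = 209.
Step 2: phi(n) = 10 * 18 = 180.
Step 3: Find d such that 11 * d = 1 (mod 180).
Step 4: d = 11^(-1) mod 180 = 131.
Verification: 11 * 131 = 1441 = 8 * 180 + 1.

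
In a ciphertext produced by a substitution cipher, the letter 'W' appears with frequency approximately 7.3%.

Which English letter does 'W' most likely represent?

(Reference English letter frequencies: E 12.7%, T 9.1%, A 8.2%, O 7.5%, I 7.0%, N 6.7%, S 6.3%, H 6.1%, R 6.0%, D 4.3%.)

Step 1: The observed frequency is 7.3%.
Step 2: Compare with English frequencies:
  E: 12.7% (difference: 5.4%)
  T: 9.1% (difference: 1.8%)
  A: 8.2% (difference: 0.9%)
  O: 7.5% (difference: 0.2%) <-- closest
  I: 7.0% (difference: 0.3%)
  N: 6.7% (difference: 0.6%)
  S: 6.3% (difference: 1.0%)
  H: 6.1% (difference: 1.2%)
  R: 6.0% (difference: 1.3%)
  D: 4.3% (difference: 3.0%)
Step 3: 'W' most likely represents 'O' (frequency 7.5%).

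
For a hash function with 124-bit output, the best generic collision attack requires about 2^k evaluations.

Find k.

Step 1: The hash has a 124-bit output.
Step 2: Collision resistance means it should be infeasible to find any x != y with h(x) = h(y).
By the birthday bound, a generic collision search succeeds after about sqrt(2^124) = 2^(124/2) = 2^62 evaluations.
Step 3: Security level = 62 bits.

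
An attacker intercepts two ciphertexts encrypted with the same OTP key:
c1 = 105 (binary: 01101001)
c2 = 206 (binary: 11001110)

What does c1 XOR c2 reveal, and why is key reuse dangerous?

Step 1: c1 XOR c2 = (m1 XOR k) XOR (m2 XOR k).
Step 2: By XOR associativity/commutativity: = m1 XOR m2 XOR k XOR k = m1 XOR m2.
Step 3: 01101001 XOR 11001110 = 10100111 = 167.
Step 4: The key cancels out! An attacker learns m1 XOR m2 = 167, revealing the relationship between plaintexts.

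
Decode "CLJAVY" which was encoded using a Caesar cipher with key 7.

Step 1: Reverse the shift by subtracting 7 from each letter position.
  C (position 2) -> position (2-7) mod 26 = 21 -> V
  L (position 11) -> position (11-7) mod 26 = 4 -> E
  J (position 9) -> position (9-7) mod 26 = 2 -> C
  A (position 0) -> position (0-7) mod 26 = 19 -> T
  V (position 21) -> position (21-7) mod 26 = 14 -> O
  Y (position 24) -> position (24-7) mod 26 = 17 -> R
Decrypted message: VECTOR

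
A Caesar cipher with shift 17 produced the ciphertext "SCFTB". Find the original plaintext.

Step 1: Reverse the shift by subtracting 17 from each letter position.
  S (position 18) -> position (18-17) mod 26 = 1 -> B
  C (position 2) -> position (2-17) mod 26 = 11 -> L
  F (position 5) -> position (5-17) mod 26 = 14 -> O
  T (position 19) -> position (19-17) mod 26 = 2 -> C
  B (position 1) -> position (1-17) mod 26 = 10 -> K
Decrypted message: BLOCK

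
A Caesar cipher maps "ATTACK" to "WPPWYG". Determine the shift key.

Step 1: Compare first letters: A (position 0) -> W (position 22).
Step 2: Shift = (22 - 0) mod 26 = 22.
The shift value is 22.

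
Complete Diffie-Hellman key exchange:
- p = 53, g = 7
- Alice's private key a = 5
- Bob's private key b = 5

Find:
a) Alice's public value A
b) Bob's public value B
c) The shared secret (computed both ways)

Step 1: A = g^a mod p = 7^5 mod 53 = 6.
Step 2: B = g^b mod p = 7^5 mod 53 = 6.
Step 3: Alice computes s = B^a mod p = 6^5 mod 53 = 38.
Step 4: Bob computes s = A^b mod p = 6^5 mod 53 = 38.
Both sides agree: shared secret = 38.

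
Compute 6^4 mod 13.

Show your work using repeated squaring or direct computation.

Step 1: Compute 6^4 mod 13 step by step, reducing modulo 13 at each step.
  6^1 mod 13 = 6
  6^2 mod 13 = (6 * 6) mod 13 = 10
  6^3 mod 13 = (10 * 6) mod 13 = 8
  6^4 mod 13 = (8 * 6) mod 13 = 9
Step 2: Result = 9.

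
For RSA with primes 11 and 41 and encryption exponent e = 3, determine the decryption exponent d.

Step 1: n = 11 * 41 = 451.
Step 2: phi(n) = 10 * 40 = 400.
Step 3: Find d such that 3 * d = 1 (mod 400).
Step 4: d = 3^(-1) mod 400 = 267.
Verification: 3 * 267 = 801 = 2 * 400 + 1.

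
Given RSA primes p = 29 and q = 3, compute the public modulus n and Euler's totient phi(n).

Step 1: n = p * q = 29 * 3 = 87.
Step 2: phi(n) = (p-1)(q-1) = 28 * 2 = 56.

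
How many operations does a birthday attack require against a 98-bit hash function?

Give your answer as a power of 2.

Step 1: The birthday paradox gives collision probability ~50% after sqrt(2^n) = 2^(n/2) hashes.
Step 2: For 98-bit output: 2^(98/2) = 2^49.
Step 3: Approximately 2^49 hash computations needed.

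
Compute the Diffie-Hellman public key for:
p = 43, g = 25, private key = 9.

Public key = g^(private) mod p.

Step 1: A = g^a mod p = 25^9 mod 43.
  25^1 mod 43 = 25
  25^2 mod 43 = (25 * 25) mod 43 = 23
  25^3 mod 43 = (23 * 25) mod 43 = 16
  25^4 mod 43 = (16 * 25) mod 43 = 13
  25^5 mod 43 = (13 * 25) mod 43 = 24
  25^6 mod 43 = (24 * 25) mod 43 = 41
  25^7 mod 43 = (41 * 25) mod 43 = 36
  25^8 mod 43 = (36 * 25) mod 43 = 40
  25^9 mod 43 = (40 * 25) mod 43 = 11
Result: A = 11.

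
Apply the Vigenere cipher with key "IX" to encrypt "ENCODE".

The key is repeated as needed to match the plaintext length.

Step 1: Repeat key to match plaintext length:
  Plaintext: ENCODE
  Key:       IXIXIX
Step 2: Encrypt each letter:
  E(4) + I(8) = (4+8) mod 26 = 12 = M
  N(13) + X(23) = (13+23) mod 26 = 10 = K
  C(2) + I(8) = (2+8) mod 26 = 10 = K
  O(14) + X(23) = (14+23) mod 26 = 11 = L
  D(3) + I(8) = (3+8) mod 26 = 11 = L
  E(4) + X(23) = (4+23) mod 26 = 1 = B
Ciphertext: MKKLLB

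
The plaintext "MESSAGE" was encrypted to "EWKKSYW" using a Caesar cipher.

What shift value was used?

Step 1: Compare first letters: M (position 12) -> E (position 4).
Step 2: Shift = (4 - 12) mod 26 = 18.
The shift value is 18.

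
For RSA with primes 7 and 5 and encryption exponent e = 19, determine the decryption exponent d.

Step 1: n = 7 * 5 = 35.
Step 2: phi(n) = 6 * 4 = 24.
Step 3: Find d such that 19 * d = 1 (mod 24).
Step 4: d = 19^(-1) mod 24 = 19.
Verification: 19 * 19 = 361 = 15 * 24 + 1.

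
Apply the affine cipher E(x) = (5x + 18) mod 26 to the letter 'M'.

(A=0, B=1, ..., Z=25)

Step 1: Convert 'M' to number: x = 12.
Step 2: E(12) = (5 * 12 + 18) mod 26 = 78 mod 26 = 0.
Step 3: Convert 0 back to letter: A.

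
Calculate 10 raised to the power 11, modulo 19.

Step 1: Compute 10^11 mod 19 step by step, reducing modulo 19 at each step.
  10^1 mod 19 = 10
  10^2 mod 19 = (10 * 10) mod 19 = 5
  10^3 mod 19 = (5 * 10) mod 19 = 12
  10^4 mod 19 = (12 * 10) mod 19 = 6
  10^5 mod 19 = (6 * 10) mod 19 = 3
  10^6 mod 19 = (3 * 10) mod 19 = 11
  10^7 mod 19 = (11 * 10) mod 19 = 15
  10^8 mod 19 = (15 * 10) mod 19 = 17
  10^9 mod 19 = (17 * 10) mod 19 = 18
  10^10 mod 19 = (18 * 10) mod 19 = 9
  10^11 mod 19 = (9 * 10) mod 19 = 14
Step 2: Result = 14.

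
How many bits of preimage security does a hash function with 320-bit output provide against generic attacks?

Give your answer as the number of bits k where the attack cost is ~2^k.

Step 1: The hash has a 320-bit output.
Step 2: Preimage resistance means: given a digest h(x), it should be infeasible to find any input that hashes to it.
With a 320-bit output there are 2^320 possible digests, so a generic brute-force preimage search costs about 2^320 evaluations.
Step 3: Security level = 320 bits.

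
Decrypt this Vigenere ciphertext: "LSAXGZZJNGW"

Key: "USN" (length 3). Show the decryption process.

Step 1: Key 'USN' has length 3. Extended key: USNUSNUSNUS
Step 2: Decrypt each position:
  L(11) - U(20) = 17 = R
  S(18) - S(18) = 0 = A
  A(0) - N(13) = 13 = N
  X(23) - U(20) = 3 = D
  G(6) - S(18) = 14 = O
  Z(25) - N(13) = 12 = M
  Z(25) - U(20) = 5 = F
  J(9) - S(18) = 17 = R
  N(13) - N(13) = 0 = A
  G(6) - U(20) = 12 = M
  W(22) - S(18) = 4 = E
Plaintext: RANDOMFRAME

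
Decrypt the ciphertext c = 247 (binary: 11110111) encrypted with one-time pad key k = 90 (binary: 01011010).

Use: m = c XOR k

Step 1: XOR ciphertext with key:
  Ciphertext: 11110111
  Key:        01011010
  XOR:        10101101
Step 2: Plaintext = 10101101 = 173 in decimal.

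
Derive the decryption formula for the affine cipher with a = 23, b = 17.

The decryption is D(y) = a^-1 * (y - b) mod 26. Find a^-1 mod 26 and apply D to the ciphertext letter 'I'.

Step 1: Find a^-1, the modular inverse of 23 mod 26.
Step 2: We need 23 * a^-1 = 1 (mod 26).
Step 3: 23 * 17 = 391 = 15 * 26 + 1, so a^-1 = 17.
Step 4: D(y) = 17(y - 17) mod 26.
Step 5: Apply to 'I' (y = 8): D(8) = 17 * (8 - 17) mod 26 = 17 * -9 mod 26 = 3 -> 'D'.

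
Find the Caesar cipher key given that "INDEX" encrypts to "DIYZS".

Step 1: Compare first letters: I (position 8) -> D (position 3).
Step 2: Shift = (3 - 8) mod 26 = 21.
The shift value is 21.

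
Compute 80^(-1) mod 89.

Step 1: We need x such that 80 * x = 1 (mod 89).
Step 2: Using the extended Euclidean algorithm or trial:
  80 * 79 = 6320 = 71 * 89 + 1.
Step 3: Since 6320 mod 89 = 1, the inverse is x = 79.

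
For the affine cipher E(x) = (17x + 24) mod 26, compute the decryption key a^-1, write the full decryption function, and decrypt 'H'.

Step 1: Find a^-1, the modular inverse of 17 mod 26.
Step 2: We need 17 * a^-1 = 1 (mod 26).
Step 3: 17 * 23 = 391 = 15 * 26 + 1, so a^-1 = 23.
Step 4: D(y) = 23(y - 24) mod 26.
Step 5: Apply to 'H' (y = 7): D(7) = 23 * (7 - 24) mod 26 = 23 * -17 mod 26 = 25 -> 'Z'.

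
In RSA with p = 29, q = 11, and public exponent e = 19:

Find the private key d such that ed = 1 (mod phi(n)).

Step 1: n = 29 * 11 = 319.
Step 2: phi(n) = 28 * 10 = 280.
Step 3: Find d such that 19 * d = 1 (mod 280).
Step 4: d = 19^(-1) mod 280 = 59.
Verification: 19 * 59 = 1121 = 4 * 280 + 1.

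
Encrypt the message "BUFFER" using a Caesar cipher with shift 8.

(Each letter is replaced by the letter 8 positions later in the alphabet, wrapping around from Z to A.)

Step 1: For each letter, shift forward by 8 positions (mod 26).
  B (position 1) -> position (1+8) mod 26 = 9 -> J
  U (position 20) -> position (20+8) mod 26 = 2 -> C
  F (position 5) -> position (5+8) mod 26 = 13 -> N
  F (position 5) -> position (5+8) mod 26 = 13 -> N
  E (position 4) -> position (4+8) mod 26 = 12 -> M
  R (position 17) -> position (17+8) mod 26 = 25 -> Z
Result: JCNNMZ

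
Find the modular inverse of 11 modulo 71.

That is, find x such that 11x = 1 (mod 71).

Step 1: We need x such that 11 * x = 1 (mod 71).
Step 2: Using the extended Euclidean algorithm or trial:
  11 * 13 = 143 = 2 * 71 + 1.
Step 3: Since 143 mod 71 = 1, the inverse is x = 13.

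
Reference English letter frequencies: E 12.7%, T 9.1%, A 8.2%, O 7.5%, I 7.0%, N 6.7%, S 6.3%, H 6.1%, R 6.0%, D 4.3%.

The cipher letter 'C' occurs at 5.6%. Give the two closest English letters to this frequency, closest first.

Step 1: Observed frequency of 'C' is 5.6%.
Step 2: Compute distances to each reference frequency and sort:
  R (6.0%): difference = 0.4% <-- BEST
  H (6.1%): difference = 0.5% <-- RUNNER-UP
  S (6.3%): difference = 0.7%
  N (6.7%): difference = 1.1%
  D (4.3%): difference = 1.3%
Step 3: Most likely is 'R' (6.0%, diff 0.4%); second most likely is 'H' (6.1%, diff 0.5%).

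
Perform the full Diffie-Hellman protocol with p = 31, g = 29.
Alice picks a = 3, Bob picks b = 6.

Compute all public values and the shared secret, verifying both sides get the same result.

Step 1: A = g^a mod p = 29^3 mod 31 = 23.
Step 2: B = g^b mod p = 29^6 mod 31 = 2.
Step 3: Alice computes s = B^a mod p = 2^3 mod 31 = 8.
Step 4: Bob computes s = A^b mod p = 23^6 mod 31 = 8.
Both sides agree: shared secret = 8.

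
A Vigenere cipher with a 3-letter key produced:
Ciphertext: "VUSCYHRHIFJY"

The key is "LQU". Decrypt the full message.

Step 1: Key 'LQU' has length 3. Extended key: LQULQULQULQU
Step 2: Decrypt each position:
  V(21) - L(11) = 10 = K
  U(20) - Q(16) = 4 = E
  S(18) - U(20) = 24 = Y
  C(2) - L(11) = 17 = R
  Y(24) - Q(16) = 8 = I
  H(7) - U(20) = 13 = N
  R(17) - L(11) = 6 = G
  H(7) - Q(16) = 17 = R
  I(8) - U(20) = 14 = O
  F(5) - L(11) = 20 = U
  J(9) - Q(16) = 19 = T
  Y(24) - U(20) = 4 = E
Plaintext: KEYRINGROUTE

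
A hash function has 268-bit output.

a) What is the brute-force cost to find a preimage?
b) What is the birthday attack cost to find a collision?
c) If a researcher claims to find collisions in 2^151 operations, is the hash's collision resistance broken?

Step 1: Preimage resistance requires brute-force of 2^268 operations.
Step 2: Collision resistance (birthday bound) = 2^(268/2) = 2^134.
Step 3: The claimed attack costs 2^151 operations.
Step 4: Since 2^151 >= 2^134, the claimed attack is no faster than the generic birthday attack, so this does not break collision resistance.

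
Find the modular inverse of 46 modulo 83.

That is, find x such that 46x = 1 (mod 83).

Step 1: We need x such that 46 * x = 1 (mod 83).
Step 2: Using the extended Euclidean algorithm or trial:
  46 * 74 = 3404 = 41 * 83 + 1.
Step 3: Since 3404 mod 83 = 1, the inverse is x = 74.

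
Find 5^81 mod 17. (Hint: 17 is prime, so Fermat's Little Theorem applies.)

Step 1: Since 17 is prime, by Fermat's Little Theorem: 5^16 = 1 (mod 17).
Step 2: Reduce exponent: 81 mod 16 = 1.
Step 3: So 5^81 = 5^1 (mod 17).
Step 4: 5^1 mod 17 = 5.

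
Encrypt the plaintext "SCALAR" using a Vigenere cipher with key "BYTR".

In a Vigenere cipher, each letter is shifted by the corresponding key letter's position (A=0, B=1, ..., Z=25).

Step 1: Repeat key to match plaintext length:
  Plaintext: SCALAR
  Key:       BYTRBY
Step 2: Encrypt each letter:
  S(18) + B(1) = (18+1) mod 26 = 19 = T
  C(2) + Y(24) = (2+24) mod 26 = 0 = A
  A(0) + T(19) = (0+19) mod 26 = 19 = T
  L(11) + R(17) = (11+17) mod 26 = 2 = C
  A(0) + B(1) = (0+1) mod 26 = 1 = B
  R(17) + Y(24) = (17+24) mod 26 = 15 = P
Ciphertext: TATCBP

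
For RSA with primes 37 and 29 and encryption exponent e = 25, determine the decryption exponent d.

Step 1: n = 37 * 29 = 1073.
Step 2: phi(n) = 36 * 28 = 1008.
Step 3: Find d such that 25 * d = 1 (mod 1008).
Step 4: d = 25^(-1) mod 1008 = 121.
Verification: 25 * 121 = 3025 = 3 * 1008 + 1.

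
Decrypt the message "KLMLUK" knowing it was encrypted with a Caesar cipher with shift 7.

Step 1: Reverse the shift by subtracting 7 from each letter position.
  K (position 10) -> position (10-7) mod 26 = 3 -> D
  L (position 11) -> position (11-7) mod 26 = 4 -> E
  M (position 12) -> position (12-7) mod 26 = 5 -> F
  L (position 11) -> position (11-7) mod 26 = 4 -> E
  U (position 20) -> position (20-7) mod 26 = 13 -> N
  K (position 10) -> position (10-7) mod 26 = 3 -> D
Decrypted message: DEFEND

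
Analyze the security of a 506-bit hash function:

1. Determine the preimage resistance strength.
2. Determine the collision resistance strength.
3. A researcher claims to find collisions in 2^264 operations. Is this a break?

Step 1: Preimage resistance requires brute-force of 2^506 operations.
Step 2: Collision resistance (birthday bound) = 2^(506/2) = 2^253.
Step 3: The claimed attack costs 2^264 operations.
Step 4: Since 2^264 >= 2^253, the claimed attack is no faster than the generic birthday attack, so this does not break collision resistance.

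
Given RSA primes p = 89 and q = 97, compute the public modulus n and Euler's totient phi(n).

Step 1: n = p * q = 89 * 97 = 8633.
Step 2: phi(n) = (p-1)(q-1) = 88 * 96 = 8448.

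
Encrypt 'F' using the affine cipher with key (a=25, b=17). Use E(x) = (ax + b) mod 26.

Step 1: Convert 'F' to number: x = 5.
Step 2: E(5) = (25 * 5 + 17) mod 26 = 142 mod 26 = 12.
Step 3: Convert 12 back to letter: M.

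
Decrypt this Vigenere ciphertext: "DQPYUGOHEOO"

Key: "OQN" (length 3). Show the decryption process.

Step 1: Key 'OQN' has length 3. Extended key: OQNOQNOQNOQ
Step 2: Decrypt each position:
  D(3) - O(14) = 15 = P
  Q(16) - Q(16) = 0 = A
  P(15) - N(13) = 2 = C
  Y(24) - O(14) = 10 = K
  U(20) - Q(16) = 4 = E
  G(6) - N(13) = 19 = T
  O(14) - O(14) = 0 = A
  H(7) - Q(16) = 17 = R
  E(4) - N(13) = 17 = R
  O(14) - O(14) = 0 = A
  O(14) - Q(16) = 24 = Y
Plaintext: PACKETARRAY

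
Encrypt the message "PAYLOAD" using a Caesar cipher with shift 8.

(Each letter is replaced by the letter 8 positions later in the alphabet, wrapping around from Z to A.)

Step 1: For each letter, shift forward by 8 positions (mod 26).
  P (position 15) -> position (15+8) mod 26 = 23 -> X
  A (position 0) -> position (0+8) mod 26 = 8 -> I
  Y (position 24) -> position (24+8) mod 26 = 6 -> G
  L (position 11) -> position (11+8) mod 26 = 19 -> T
  O (position 14) -> position (14+8) mod 26 = 22 -> W
  A (position 0) -> position (0+8) mod 26 = 8 -> I
  D (position 3) -> position (3+8) mod 26 = 11 -> L
Result: XIGTWIL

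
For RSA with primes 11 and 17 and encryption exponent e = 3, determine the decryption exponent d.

Step 1: n = 11 * 17 = 187.
Step 2: phi(n) = 10 * 16 = 160.
Step 3: Find d such that 3 * d = 1 (mod 160).
Step 4: d = 3^(-1) mod 160 = 107.
Verification: 3 * 107 = 321 = 2 * 160 + 1.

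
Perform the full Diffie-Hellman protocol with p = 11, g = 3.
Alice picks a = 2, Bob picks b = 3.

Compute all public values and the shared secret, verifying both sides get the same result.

Step 1: A = g^a mod p = 3^2 mod 11 = 9.
Step 2: B = g^b mod p = 3^3 mod 11 = 5.
Step 3: Alice computes s = B^a mod p = 5^2 mod 11 = 3.
Step 4: Bob computes s = A^b mod p = 9^3 mod 11 = 3.
Both sides agree: shared secret = 3.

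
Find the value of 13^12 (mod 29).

Step 1: Compute 13^12 mod 29 step by step, reducing modulo 29 at each step.
  13^1 mod 29 = 13
  13^2 mod 29 = (13 * 13) mod 29 = 24
  13^3 mod 29 = (24 * 13) mod 29 = 22
  13^4 mod 29 = (22 * 13) mod 29 = 25
  13^5 mod 29 = (25 * 13) mod 29 = 6
  13^6 mod 29 = (6 * 13) mod 29 = 20
  13^7 mod 29 = (20 * 13) mod 29 = 28
  13^8 mod 29 = (28 * 13) mod 29 = 16
  13^9 mod 29 = (16 * 13) mod 29 = 5
  13^10 mod 29 = (5 * 13) mod 29 = 7
  13^11 mod 29 = (7 * 13) mod 29 = 4
  13^12 mod 29 = (4 * 13) mod 29 = 23
Step 2: Result = 23.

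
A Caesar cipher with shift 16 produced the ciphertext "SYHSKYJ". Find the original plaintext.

Step 1: Reverse the shift by subtracting 16 from each letter position.
  S (position 18) -> position (18-16) mod 26 = 2 -> C
  Y (position 24) -> position (24-16) mod 26 = 8 -> I
  H (position 7) -> position (7-16) mod 26 = 17 -> R
  S (position 18) -> position (18-16) mod 26 = 2 -> C
  K (position 10) -> position (10-16) mod 26 = 20 -> U
  Y (position 24) -> position (24-16) mod 26 = 8 -> I
  J (position 9) -> position (9-16) mod 26 = 19 -> T
Decrypted message: CIRCUIT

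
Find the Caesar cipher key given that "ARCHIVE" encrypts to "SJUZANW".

Step 1: Compare first letters: A (position 0) -> S (position 18).
Step 2: Shift = (18 - 0) mod 26 = 18.
The shift value is 18.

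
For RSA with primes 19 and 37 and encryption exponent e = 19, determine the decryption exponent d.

Step 1: n = 19 * 37 = 703.
Step 2: phi(n) = 18 * 36 = 648.
Step 3: Find d such that 19 * d = 1 (mod 648).
Step 4: d = 19^(-1) mod 648 = 307.
Verification: 19 * 307 = 5833 = 9 * 648 + 1.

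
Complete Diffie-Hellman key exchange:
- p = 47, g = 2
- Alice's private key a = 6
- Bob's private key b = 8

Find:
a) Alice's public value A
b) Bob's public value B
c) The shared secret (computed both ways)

Step 1: A = g^a mod p = 2^6 mod 47 = 17.
Step 2: B = g^b mod p = 2^8 mod 47 = 21.
Step 3: Alice computes s = B^a mod p = 21^6 mod 47 = 4.
Step 4: Bob computes s = A^b mod p = 17^8 mod 47 = 4.
Both sides agree: shared secret = 4.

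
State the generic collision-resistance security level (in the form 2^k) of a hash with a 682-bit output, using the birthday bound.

Step 1: The birthday paradox gives collision probability ~50% after sqrt(2^n) = 2^(n/2) hashes.
Step 2: For 682-bit output: 2^(682/2) = 2^341.
Step 3: Approximately 2^341 hash computations needed.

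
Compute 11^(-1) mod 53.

Step 1: We need x such that 11 * x = 1 (mod 53).
Step 2: Using the extended Euclidean algorithm or trial:
  11 * 29 = 319 = 6 * 53 + 1.
Step 3: Since 319 mod 53 = 1, the inverse is x = 29.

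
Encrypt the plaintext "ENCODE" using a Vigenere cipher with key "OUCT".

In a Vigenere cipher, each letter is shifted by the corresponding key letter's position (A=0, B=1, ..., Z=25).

Step 1: Repeat key to match plaintext length:
  Plaintext: ENCODE
  Key:       OUCTOU
Step 2: Encrypt each letter:
  E(4) + O(14) = (4+14) mod 26 = 18 = S
  N(13) + U(20) = (13+20) mod 26 = 7 = H
  C(2) + C(2) = (2+2) mod 26 = 4 = E
  O(14) + T(19) = (14+19) mod 26 = 7 = H
  D(3) + O(14) = (3+14) mod 26 = 17 = R
  E(4) + U(20) = (4+20) mod 26 = 24 = Y
Ciphertext: SHEHRY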